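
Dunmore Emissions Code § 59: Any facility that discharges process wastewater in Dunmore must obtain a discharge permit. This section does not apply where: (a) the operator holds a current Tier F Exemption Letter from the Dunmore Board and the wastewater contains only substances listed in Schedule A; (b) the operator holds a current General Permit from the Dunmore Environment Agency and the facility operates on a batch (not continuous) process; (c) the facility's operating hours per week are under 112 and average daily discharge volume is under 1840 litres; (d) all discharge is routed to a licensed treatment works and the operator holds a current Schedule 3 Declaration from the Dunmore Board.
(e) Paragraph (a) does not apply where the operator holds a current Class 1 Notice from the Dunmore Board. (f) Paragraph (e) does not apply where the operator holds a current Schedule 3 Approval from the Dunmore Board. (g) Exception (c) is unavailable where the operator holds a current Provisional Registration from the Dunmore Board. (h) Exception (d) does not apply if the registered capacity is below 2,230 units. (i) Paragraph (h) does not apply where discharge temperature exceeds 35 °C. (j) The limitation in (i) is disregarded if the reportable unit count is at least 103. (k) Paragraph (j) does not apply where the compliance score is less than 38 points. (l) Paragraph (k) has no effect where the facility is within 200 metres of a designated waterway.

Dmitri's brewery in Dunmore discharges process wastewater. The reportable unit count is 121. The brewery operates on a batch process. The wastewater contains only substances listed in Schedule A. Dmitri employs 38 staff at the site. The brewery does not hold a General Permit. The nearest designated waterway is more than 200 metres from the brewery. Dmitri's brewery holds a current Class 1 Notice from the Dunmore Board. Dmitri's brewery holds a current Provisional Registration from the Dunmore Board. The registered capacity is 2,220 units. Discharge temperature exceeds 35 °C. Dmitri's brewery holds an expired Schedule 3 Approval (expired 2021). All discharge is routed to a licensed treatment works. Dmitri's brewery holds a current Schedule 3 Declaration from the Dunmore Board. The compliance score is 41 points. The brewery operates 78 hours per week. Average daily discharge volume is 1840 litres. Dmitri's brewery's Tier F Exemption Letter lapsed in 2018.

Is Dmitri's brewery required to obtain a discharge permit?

Exception (a) fails — the Tier F Exemption Letter is not current.
Exception (b) does not apply: no General Permit is held.
Exception (c) does not apply: average daily discharge volume is 1840 litres, not under 1840 litres.
Exception (d)'s conditions are all satisfied: discharge is routed to a licensed treatment works; a current Schedule 3 Declaration is held. Turning to paragraphs (h)–(l): (h) operates against (d): the registered capacity is 2,220 units, below the 2,230 units limit. (i) is triggered (discharge temperature exceeds 35 °C), but is itself disapplied by (j): (j) operates against (i): the reportable unit count is 121, meeting the 103 threshold. (k) is not triggered (the compliance score is 41 points, not less than 38 points), so (j) stands. (d) is therefore removed.
No exception applies. The general rule governs.

Yes — Dmitri's brewery must obtain a discharge permit.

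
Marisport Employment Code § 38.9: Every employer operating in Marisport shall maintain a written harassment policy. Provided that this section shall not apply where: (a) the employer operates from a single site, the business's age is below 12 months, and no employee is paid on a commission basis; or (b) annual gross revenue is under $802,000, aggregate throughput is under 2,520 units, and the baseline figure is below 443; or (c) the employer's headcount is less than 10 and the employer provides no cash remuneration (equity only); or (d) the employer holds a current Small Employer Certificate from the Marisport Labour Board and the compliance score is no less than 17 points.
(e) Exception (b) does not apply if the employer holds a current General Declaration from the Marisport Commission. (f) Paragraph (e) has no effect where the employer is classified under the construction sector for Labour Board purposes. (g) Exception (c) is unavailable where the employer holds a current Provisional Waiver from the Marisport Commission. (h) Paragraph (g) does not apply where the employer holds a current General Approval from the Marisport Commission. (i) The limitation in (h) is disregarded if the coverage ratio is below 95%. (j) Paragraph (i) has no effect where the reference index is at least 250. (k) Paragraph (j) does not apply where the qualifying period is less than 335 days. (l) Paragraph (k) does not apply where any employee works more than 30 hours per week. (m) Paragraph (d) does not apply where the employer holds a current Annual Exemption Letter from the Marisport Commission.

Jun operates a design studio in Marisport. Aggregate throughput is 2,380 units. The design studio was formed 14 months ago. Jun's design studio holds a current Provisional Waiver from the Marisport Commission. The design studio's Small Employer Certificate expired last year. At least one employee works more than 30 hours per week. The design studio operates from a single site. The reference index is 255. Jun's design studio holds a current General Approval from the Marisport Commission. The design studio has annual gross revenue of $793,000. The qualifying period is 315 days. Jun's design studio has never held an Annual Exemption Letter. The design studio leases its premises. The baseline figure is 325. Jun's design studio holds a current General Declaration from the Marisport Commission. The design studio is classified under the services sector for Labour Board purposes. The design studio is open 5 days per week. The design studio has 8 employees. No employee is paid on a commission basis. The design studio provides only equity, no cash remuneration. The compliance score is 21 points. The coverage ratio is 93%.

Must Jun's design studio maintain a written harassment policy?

No — exception (c) applies; Jun's design studio is not required to maintain a written harassment policy.

Exception (a) does not apply: the business's age is 14 months, not below 12 months.
All of (b)'s requirements are met (annual gross revenue is $793,000, under the $802,000 limit; aggregate throughput is 2,380 units, under the 2,520 units limit; the baseline figure is 325, below the 443 limit). But applying paragraphs (e)–(f): (e) operates against (b): a current General Declaration is held. (f) is not engaged (the design studio is classified under the services sector), so (e) stands. Exception (b) does not apply.
Exception (c)'s conditions are all satisfied: the employer's headcount is 8, less than the 10 limit; remuneration is equity-only. As to paragraphs (g)–(l): (g) is triggered (a current Provisional Waiver is held), but yields to (h): (h) operates against (g): a current General Approval is held. (i) is triggered (the coverage ratio is 93%, below the 95% limit), but is set aside by (j): (j) is triggered — the reference index is 255, meeting the 250 threshold. (k) would limit (j) — the qualifying period is 315 days, less than the 335 days limit — but (l) sets (k) aside: (l) is engaged — at least one employee exceeds 30 hours/week. Exception (c) stands.
Exception (d) fails — the Small Employer Certificate has expired.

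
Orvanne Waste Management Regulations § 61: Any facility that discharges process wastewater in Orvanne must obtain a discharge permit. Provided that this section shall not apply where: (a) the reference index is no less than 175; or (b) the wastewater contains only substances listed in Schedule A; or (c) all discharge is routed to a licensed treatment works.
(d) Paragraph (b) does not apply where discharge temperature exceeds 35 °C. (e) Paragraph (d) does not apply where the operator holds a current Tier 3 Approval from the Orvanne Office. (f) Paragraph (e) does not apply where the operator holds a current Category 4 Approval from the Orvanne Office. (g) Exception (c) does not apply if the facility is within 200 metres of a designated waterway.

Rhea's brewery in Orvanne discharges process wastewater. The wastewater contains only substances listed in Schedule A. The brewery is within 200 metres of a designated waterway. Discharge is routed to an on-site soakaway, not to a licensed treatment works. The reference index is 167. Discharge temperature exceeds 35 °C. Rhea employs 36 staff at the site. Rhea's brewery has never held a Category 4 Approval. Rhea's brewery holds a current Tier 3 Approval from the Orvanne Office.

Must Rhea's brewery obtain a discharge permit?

No — exception (b) applies; Rhea's brewery is not required to obtain a discharge permit.

Exception (a) does not apply: the reference index is 167, short of 175.
All of (b)'s requirements are met (the wastewater is Schedule-A-only). Considering the limiting provisions: (d) applies (discharge temperature exceeds 35 °C), but is itself disapplied by (e): (e) operates against (d): a current Tier 3 Approval is held. (f), which would lift (e), does not operate here — the Category 4 Approval is not current. So (b) applies.
Exception (c) does not apply: discharge is not routed to a licensed treatment works.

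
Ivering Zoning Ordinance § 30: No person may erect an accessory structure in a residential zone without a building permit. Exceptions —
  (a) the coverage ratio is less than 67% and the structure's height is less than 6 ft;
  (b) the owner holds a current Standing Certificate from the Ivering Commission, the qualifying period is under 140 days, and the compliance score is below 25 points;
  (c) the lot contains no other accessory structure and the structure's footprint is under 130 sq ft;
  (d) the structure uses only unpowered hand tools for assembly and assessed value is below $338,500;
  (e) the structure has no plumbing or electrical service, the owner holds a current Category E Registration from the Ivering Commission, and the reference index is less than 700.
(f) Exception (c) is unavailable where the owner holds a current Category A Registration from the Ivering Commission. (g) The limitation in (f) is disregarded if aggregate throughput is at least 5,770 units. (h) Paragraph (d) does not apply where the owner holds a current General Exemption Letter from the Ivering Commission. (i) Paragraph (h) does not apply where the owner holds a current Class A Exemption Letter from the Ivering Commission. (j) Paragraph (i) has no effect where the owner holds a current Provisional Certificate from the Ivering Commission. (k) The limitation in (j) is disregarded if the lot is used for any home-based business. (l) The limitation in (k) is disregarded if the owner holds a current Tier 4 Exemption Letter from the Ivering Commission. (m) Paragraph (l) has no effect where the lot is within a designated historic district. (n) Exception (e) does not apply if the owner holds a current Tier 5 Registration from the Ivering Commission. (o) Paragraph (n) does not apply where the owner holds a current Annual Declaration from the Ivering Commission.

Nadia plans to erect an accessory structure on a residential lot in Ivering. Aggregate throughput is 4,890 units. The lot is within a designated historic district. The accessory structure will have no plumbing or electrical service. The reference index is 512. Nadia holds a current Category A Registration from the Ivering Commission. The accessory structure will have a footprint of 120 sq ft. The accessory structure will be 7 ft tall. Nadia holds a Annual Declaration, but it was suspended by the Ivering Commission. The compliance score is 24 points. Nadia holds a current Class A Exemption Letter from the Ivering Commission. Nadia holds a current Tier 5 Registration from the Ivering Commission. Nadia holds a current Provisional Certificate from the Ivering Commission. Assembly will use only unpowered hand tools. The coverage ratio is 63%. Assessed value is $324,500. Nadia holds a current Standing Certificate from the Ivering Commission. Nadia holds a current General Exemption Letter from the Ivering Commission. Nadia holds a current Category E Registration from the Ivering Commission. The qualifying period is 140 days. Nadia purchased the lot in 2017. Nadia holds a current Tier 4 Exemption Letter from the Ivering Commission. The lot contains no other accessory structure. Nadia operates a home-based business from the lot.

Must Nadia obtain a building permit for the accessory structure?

Exception (a) requires that the structure's height is less than 6 ft; but the structure's height is 7 ft, not less than 6 ft, so (a) is unavailable.
Exception (b) fails — the qualifying period is 140 days, not under 140 days.
Exception (c): the lot has no other accessory structure; the structure's footprint is 120 sq ft, under the 130 sq ft limit — every condition holds. Turning to paragraphs (f)–(g): (f) operates against (c): a current Category A Registration is held. (g) is not triggered (aggregate throughput is 4,890 units, short of 5,770 units), so (f) stands. (c) is therefore removed.
Exception (d) is satisfied on its face — assembly uses only hand tools; assessed value is $324,500, below the $338,500 limit. Applying paragraphs (h)–(m): (h) operates (a current General Exemption Letter is held), but is set aside by (i): (i) operates against (h): a current Class A Exemption Letter is held. (j) would limit (i) — a current Provisional Certificate is held — but (k) sets (j) aside: (k) operates — a home-based business operates on the lot. (l) would limit (k) — a current Tier 4 Exemption Letter is held — but (m) sets (l) aside: (m) is engaged — the lot is in a historic district. Exception (d) stands.
Exception (e)'s conditions are all satisfied: there is no plumbing or electrical service; a current Category E Registration is held; the reference index is 512, less than the 700 limit. However, paragraphs (n)–(o) must be considered: (n) is engaged — a current Tier 5 Registration is held. (o), which would lift (n), is not engaged — the Annual Declaration is not current. (e) is therefore removed.

No — exception (d) applies; Nadia does not need a building permit.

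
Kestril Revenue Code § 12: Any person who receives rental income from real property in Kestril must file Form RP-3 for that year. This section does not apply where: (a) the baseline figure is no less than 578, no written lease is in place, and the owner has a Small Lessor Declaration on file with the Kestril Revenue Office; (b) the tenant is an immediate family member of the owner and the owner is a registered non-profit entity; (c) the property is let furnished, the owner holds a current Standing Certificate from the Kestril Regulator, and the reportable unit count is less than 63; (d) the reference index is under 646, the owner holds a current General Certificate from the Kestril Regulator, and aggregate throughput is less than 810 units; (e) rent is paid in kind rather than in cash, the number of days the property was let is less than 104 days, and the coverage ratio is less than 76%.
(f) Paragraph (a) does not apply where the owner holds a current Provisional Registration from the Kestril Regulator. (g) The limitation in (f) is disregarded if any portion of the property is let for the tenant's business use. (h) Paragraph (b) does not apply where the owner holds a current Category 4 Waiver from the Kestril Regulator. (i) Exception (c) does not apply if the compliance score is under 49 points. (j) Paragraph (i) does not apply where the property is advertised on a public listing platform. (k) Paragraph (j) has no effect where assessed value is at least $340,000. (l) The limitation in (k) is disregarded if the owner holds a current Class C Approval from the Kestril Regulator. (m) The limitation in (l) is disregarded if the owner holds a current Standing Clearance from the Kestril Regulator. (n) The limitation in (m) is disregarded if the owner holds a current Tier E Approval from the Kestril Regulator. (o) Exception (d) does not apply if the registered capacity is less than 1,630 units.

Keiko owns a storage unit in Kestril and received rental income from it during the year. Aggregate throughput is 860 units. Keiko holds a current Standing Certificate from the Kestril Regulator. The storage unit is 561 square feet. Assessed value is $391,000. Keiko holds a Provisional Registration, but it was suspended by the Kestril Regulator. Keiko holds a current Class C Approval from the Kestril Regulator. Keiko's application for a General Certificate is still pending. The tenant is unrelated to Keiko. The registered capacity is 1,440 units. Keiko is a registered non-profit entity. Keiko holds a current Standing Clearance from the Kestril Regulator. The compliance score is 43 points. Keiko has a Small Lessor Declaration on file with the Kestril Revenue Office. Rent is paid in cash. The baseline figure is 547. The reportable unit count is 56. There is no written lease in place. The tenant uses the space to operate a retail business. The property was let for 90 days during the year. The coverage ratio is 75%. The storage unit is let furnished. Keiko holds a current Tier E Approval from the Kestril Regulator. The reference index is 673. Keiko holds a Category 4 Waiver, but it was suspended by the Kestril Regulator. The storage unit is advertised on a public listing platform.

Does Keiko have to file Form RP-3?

No — exception (c) applies; Keiko is not required to file Form RP-3.

Exception (a) does not apply: the baseline figure is 547, short of 578.
Exception (b) requires that the tenant is an immediate family member of the owner; but the tenant is unrelated to the owner, so (b) is unavailable.
Exception (c): the property is let furnished; a current Standing Certificate is held; the reportable unit count is 56, less than the 63 limit — every condition holds. Considering the limiting provisions: (i) would limit (c) — the compliance score is 43 points, under the 49 points limit — but (j) sets (i) aside: (j) operates against (i): the property is publicly advertised. (k) is triggered (assessed value is $391,000, meeting the $340,000 threshold), but is set aside by (l): (l) applies — a current Class C Approval is held. (m) would limit (l) — a current Standing Clearance is held — but (n) sets (m) aside: (n) is engaged — a current Tier E Approval is held. So (c) applies.
Exception (d) fails — the reference index is 673, not under 646.
Exception (e) does not apply: rent is paid in cash.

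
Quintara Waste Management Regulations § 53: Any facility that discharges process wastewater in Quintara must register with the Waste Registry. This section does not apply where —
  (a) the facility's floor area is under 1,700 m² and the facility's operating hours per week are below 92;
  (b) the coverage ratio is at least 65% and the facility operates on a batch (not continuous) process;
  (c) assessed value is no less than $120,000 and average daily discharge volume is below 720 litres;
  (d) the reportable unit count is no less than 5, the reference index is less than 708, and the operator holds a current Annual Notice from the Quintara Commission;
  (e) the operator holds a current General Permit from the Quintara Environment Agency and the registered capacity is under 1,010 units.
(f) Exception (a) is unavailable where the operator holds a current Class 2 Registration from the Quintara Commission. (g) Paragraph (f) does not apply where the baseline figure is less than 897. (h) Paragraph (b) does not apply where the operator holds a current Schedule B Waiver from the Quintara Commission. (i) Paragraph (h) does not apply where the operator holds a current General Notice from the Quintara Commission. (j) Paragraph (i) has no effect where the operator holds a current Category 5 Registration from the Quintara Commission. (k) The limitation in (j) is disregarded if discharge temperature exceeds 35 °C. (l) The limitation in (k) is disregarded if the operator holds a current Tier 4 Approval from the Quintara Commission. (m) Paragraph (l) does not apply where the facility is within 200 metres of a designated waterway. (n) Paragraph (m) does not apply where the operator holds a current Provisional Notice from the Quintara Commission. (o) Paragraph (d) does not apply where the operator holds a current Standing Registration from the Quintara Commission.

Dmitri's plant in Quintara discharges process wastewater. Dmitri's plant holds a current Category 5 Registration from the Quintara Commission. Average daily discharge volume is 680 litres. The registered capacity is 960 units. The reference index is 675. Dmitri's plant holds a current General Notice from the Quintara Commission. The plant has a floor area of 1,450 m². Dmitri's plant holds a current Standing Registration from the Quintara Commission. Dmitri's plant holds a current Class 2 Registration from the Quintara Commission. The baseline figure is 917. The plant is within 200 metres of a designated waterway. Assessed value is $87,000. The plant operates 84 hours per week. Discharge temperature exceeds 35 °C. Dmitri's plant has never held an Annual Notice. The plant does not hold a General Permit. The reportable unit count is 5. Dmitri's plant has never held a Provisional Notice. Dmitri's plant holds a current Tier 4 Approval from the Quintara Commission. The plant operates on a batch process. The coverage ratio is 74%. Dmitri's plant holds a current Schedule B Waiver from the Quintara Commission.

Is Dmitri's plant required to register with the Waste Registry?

Exception (a)'s conditions are all satisfied: the facility's floor area is 1,450 m², under the 1,700 m² limit; the facility's operating hours per week are 84, below the 92 limit. But applying paragraphs (f)–(g): (f) is engaged — a current Class 2 Registration is held. (g) is not triggered (the baseline figure is 917, not less than 897), so (f) stands. So (a) is unavailable.
Exception (b) is satisfied on its face — the coverage ratio is 74%, meeting the 65% threshold; the facility operates on a batch process. As to paragraphs (h)–(n): (h) is engaged (a current Schedule B Waiver is held), but is displaced by (i): (i) operates against (h): a current General Notice is held. (j) would limit (i) — a current Category 5 Registration is held — but (k) sets (j) aside: (k) operates against (j): discharge temperature exceeds 35 °C. (l) would limit (k) — a current Tier 4 Approval is held — but (m) sets (l) aside: (m) is engaged — the plant is within 200 m of a designated waterway. (n) is not triggered (there is no Provisional Notice in force), so (m) stands. (b) remains available.
Exception (c) fails — assessed value is $87,000, short of $120,000.
Exception (d) requires that the operator holds a current Annual Notice from the Quintara Commission; but the Annual Notice is not current, so (d) is unavailable.
Exception (e) fails — no General Permit is held.

No — exception (b) applies; Dmitri's plant is not required to register with the Waste Registry.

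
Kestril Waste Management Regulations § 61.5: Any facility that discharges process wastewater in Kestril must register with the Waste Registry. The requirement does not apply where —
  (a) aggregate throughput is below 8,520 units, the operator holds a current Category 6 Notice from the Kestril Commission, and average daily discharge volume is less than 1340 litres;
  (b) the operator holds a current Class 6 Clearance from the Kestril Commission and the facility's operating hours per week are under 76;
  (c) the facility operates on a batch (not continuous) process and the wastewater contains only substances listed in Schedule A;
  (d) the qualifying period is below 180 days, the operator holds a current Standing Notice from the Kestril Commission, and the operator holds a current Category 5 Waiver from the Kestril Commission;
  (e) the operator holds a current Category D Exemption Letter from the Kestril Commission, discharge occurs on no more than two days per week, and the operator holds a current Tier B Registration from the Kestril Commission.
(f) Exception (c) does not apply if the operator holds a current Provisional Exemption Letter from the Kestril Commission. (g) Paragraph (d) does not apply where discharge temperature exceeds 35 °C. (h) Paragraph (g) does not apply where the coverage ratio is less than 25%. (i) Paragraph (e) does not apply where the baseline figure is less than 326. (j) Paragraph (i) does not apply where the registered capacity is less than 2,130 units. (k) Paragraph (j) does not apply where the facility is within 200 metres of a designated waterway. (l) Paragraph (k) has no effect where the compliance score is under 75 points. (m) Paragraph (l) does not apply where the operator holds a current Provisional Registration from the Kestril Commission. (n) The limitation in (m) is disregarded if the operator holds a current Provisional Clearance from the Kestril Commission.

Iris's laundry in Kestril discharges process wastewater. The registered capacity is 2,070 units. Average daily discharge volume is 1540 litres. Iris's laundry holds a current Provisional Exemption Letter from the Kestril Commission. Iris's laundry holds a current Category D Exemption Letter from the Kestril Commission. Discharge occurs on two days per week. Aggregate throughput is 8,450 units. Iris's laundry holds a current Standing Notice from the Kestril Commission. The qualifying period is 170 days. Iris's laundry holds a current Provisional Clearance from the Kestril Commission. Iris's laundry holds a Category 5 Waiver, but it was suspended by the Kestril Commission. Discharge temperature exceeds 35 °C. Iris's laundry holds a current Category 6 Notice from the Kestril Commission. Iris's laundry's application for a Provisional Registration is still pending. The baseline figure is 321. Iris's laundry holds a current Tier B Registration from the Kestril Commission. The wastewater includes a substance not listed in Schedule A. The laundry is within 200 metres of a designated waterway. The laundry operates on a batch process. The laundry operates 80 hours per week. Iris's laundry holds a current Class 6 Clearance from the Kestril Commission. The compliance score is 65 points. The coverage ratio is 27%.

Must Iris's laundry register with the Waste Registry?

Exception (a) fails — average daily discharge volume is 1540 litres, not less than 1340 litres.
Exception (b) requires that the facility's operating hours per week are under 76; but the facility's operating hours per week are 80, not under 76, so (b) is unavailable.
Exception (c) fails — the wastewater includes a non-Schedule-A substance.
Exception (d) does not apply: the Category 5 Waiver is not current.
Exception (e): a current Category D Exemption Letter is held; discharge occurs on no more than two days per week; a current Tier B Registration is held — every condition holds. Applying paragraphs (i)–(n): (i) is engaged (the baseline figure is 321, less than the 326 limit), but yields to (j): (j) is engaged — the registered capacity is 2,070 units, less than the 2,130 units limit. (k) would limit (j) — the laundry is within 200 m of a designated waterway — but (l) sets (k) aside: (l) is engaged — the compliance score is 65 points, under the 75 points limit. (m) is inapplicable (there is no Provisional Registration in force), so (l) stands. Exception (e) stands.

No — exception (e) applies; Iris's laundry is not required to register with the Waste Registry.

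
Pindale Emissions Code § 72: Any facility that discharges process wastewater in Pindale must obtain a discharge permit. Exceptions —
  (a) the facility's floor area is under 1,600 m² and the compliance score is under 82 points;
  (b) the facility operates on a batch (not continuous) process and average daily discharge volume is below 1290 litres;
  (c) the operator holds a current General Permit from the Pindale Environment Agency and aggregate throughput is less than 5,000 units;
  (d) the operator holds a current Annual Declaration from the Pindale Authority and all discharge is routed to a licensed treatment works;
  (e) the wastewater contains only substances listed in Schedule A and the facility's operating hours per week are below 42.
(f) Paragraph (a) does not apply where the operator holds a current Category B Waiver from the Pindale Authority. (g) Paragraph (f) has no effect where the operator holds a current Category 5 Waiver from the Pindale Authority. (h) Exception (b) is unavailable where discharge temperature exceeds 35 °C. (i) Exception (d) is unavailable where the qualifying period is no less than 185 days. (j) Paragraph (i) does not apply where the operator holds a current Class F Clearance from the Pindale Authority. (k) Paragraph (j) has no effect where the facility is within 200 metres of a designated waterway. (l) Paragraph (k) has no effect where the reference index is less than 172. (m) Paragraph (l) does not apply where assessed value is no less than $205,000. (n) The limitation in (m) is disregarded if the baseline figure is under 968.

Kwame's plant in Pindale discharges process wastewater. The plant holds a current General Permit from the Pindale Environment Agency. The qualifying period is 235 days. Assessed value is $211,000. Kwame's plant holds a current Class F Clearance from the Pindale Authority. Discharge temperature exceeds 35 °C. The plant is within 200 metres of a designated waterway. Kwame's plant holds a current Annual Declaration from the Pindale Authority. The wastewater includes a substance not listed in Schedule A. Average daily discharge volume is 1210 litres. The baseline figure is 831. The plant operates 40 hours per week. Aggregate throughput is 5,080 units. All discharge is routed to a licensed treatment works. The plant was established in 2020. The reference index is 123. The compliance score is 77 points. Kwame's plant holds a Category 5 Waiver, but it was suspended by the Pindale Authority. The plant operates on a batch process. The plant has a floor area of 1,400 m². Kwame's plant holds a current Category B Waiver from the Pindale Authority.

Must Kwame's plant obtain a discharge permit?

No — exception (d) applies; Kwame's plant is not required to obtain a discharge permit.

All of (a)'s requirements are met (the facility's floor area is 1,400 m², under the 1,600 m² limit; the compliance score is 77 points, under the 82 points limit). However, paragraphs (f)–(g) must be considered: (f) operates against (a): a current Category B Waiver is held. (g) is not triggered (no current Category 5 Waiver is held), so (f) stands. So (a) is unavailable.
Exception (b) is satisfied on its face — the facility operates on a batch process; average daily discharge volume is 1210 litres, below the 1290 litres limit. But applying paragraph (h): (h) operates against (b): discharge temperature exceeds 35 °C. Exception (b) does not apply.
Exception (c) requires that aggregate throughput is less than 5,000 units; but aggregate throughput is 5,080 units, not less than 5,000 units, so (c) is unavailable.
Exception (d) is satisfied on its face — a current Annual Declaration is held; discharge is routed to a licensed treatment works. Considering the limiting provisions: (i) is engaged (the qualifying period is 235 days, meeting the 185 days threshold), but is displaced by (j): (j) operates against (i): a current Class F Clearance is held. (k) is engaged (the plant is within 200 m of a designated waterway), but is displaced by (l): (l) operates against (k): the reference index is 123, less than the 172 limit. (m) would limit (l) — assessed value is $211,000, meeting the $205,000 threshold — but (n) sets (m) aside: (n) operates — the baseline figure is 831, under the 968 limit. Exception (d) stands.
Exception (e) does not apply: the wastewater includes a non-Schedule-A substance.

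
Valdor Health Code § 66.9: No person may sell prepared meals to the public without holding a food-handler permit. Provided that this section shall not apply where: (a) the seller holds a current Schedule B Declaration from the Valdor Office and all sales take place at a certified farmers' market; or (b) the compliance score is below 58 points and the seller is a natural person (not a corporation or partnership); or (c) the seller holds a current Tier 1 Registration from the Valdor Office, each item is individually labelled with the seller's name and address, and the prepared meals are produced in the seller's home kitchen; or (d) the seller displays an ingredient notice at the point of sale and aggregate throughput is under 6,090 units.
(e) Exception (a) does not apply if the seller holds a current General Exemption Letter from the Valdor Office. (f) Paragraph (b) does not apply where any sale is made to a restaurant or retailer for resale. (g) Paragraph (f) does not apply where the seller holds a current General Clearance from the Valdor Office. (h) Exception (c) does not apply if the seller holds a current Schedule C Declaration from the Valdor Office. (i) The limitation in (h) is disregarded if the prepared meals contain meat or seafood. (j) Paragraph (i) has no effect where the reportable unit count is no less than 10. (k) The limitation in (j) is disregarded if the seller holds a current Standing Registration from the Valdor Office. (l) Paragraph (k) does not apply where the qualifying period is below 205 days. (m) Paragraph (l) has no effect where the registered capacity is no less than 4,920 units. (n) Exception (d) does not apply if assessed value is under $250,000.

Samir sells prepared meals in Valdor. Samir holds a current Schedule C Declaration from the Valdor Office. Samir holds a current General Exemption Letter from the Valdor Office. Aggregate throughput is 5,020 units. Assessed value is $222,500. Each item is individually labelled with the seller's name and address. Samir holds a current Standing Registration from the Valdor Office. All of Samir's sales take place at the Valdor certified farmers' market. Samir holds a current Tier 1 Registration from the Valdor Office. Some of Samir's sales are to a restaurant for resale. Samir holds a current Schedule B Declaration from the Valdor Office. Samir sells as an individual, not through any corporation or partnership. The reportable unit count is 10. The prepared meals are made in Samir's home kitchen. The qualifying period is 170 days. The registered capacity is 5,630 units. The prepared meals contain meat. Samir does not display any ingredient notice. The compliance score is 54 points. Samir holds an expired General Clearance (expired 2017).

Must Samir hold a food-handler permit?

Exception (a)'s conditions are all satisfied: a current Schedule B Declaration is held; all sales are at a certified farmers' market. But applying paragraph (e): (e) is triggered — a current General Exemption Letter is held. Exception (a) does not apply.
Exception (b)'s conditions are all satisfied: the compliance score is 54 points, below the 58 points limit; the seller is a natural person. But: (f) applies — some sales are to a restaurant for resale. (g), which would lift (f), is not engaged — the General Clearance is not current. (b) is therefore removed.
All of (c)'s requirements are met (a current Tier 1 Registration is held; items are individually labelled; the prepared meals are home-kitchen produced). Under paragraphs (h)–(m): (h) applies (a current Schedule C Declaration is held), but is set aside by (i): (i) applies — the prepared meals contain meat. (j) applies (the reportable unit count is 10, meeting the 10 threshold), but is set aside by (k): (k) operates against (j): a current Standing Registration is held. (l) would limit (k) — the qualifying period is 170 days, below the 205 days limit — but (m) sets (l) aside: (m) operates against (l): the registered capacity is 5,630 units, meeting the 4,920 units threshold. (c) remains available.
Exception (d) requires that the seller displays an ingredient notice at the point of sale; but no ingredient notice is displayed, so (d) is unavailable.

No — exception (c) applies; Samir is not required to hold a food-handler permit.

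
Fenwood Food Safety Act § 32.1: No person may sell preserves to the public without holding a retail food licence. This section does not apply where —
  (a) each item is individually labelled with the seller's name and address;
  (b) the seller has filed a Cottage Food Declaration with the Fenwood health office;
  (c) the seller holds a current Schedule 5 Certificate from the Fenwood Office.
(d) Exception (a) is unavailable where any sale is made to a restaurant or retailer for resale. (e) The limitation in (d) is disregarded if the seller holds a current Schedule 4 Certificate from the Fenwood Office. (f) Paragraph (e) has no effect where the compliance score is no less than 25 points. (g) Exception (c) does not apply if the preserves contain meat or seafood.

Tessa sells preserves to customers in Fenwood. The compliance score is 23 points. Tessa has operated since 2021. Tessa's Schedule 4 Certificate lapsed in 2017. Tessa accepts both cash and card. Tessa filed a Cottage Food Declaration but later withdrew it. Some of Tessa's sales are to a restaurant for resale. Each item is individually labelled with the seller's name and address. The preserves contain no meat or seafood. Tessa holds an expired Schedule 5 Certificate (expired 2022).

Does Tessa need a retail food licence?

Yes — Tessa must hold a retail food licence.

Exception (a)'s conditions are all satisfied: items are individually labelled. Turning to paragraphs (d)–(f): (d) operates — some sales are to a restaurant for resale. (e), which would lift (d), is not engaged — there is no Schedule 4 Certificate in force. (a) is therefore removed.
Exception (b) requires that the seller has filed a Cottage Food Declaration with the Fenwood health office; but the Cottage Food Declaration was withdrawn, so (b) is unavailable.
Exception (c) fails — the Schedule 5 Certificate is not current.
No exception displaces § 32.1.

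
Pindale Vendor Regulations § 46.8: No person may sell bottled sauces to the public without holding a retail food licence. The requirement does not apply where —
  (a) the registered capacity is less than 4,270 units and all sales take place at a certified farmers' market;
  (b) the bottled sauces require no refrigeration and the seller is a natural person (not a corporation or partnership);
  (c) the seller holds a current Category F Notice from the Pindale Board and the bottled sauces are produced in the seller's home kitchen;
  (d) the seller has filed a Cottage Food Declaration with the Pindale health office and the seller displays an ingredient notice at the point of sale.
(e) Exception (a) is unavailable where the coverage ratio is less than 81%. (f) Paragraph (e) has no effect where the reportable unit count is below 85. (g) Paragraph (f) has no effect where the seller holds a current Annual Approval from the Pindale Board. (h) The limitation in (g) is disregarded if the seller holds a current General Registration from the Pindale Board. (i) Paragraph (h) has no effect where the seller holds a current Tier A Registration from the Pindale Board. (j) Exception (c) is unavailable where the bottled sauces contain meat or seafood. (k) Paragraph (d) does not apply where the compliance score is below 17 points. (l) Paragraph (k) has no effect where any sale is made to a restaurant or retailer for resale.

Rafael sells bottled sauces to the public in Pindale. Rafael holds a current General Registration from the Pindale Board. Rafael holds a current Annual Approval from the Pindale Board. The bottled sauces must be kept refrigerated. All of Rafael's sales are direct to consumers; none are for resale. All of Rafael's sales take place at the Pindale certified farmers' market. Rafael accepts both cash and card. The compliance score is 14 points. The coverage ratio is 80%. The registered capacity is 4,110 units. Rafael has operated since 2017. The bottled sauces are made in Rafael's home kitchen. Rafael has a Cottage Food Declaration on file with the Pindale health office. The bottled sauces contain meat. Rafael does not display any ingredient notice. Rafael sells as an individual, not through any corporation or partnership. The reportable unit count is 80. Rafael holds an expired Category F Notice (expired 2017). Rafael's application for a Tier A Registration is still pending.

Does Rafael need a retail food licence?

No — exception (a) applies; Rafael is not required to hold a retail food licence.

Exception (a) is satisfied on its face — the registered capacity is 4,110 units, less than the 4,270 units limit; all sales are at a certified farmers' market. Under paragraphs (e)–(i): (e) applies (the coverage ratio is 80%, less than the 81% limit), but yields to (f): (f) operates against (e): the reportable unit count is 80, below the 85 limit. (g) is engaged (a current Annual Approval is held), but is overridden by (h): (h) applies — a current General Registration is held. (i), which would lift (h), does not operate here — no current Tier A Registration is held. (a) remains available.
Exception (b) fails — the bottled sauces require refrigeration.
Exception (c) does not apply: there is no Category F Notice in force.
Exception (d) does not apply: no ingredient notice is displayed.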